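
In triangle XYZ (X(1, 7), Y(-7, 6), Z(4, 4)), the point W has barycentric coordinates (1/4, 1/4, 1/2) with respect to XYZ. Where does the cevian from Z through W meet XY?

Line ZW meets XY where the Z-coordinate vanishes; zeroing W's Z-weight and renormalizing leaves X, Y-weights 1/4 : 1/4 → (1/2, 1/2).
So V = (1/2)·X + (1/2)·Y = (-3, 13/2).

(-3, 13/2)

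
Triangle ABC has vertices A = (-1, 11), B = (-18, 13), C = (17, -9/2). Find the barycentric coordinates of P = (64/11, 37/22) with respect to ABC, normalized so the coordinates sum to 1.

(1/11, 3/11, 7/11)

Signed area of the reference triangle: [ABC] = ½·((-1)·(13−(-9/2)) + (-18)·(-9/2−11) + 17·(11−13)) = ½·(-35/2 + 279 − 34) = 455/4.
[PBC] = ½·((64/11)·(13−(-9/2)) + (-18)·(-9/2−(37/22)) + 17·(37/22−13)) = ½·(1120/11 + 1224/11 − 4233/22) = 455/44, so the A-coordinate is (455/44)/(455/4) = 1/11.
[APC] = ½·((-1)·(37/22−(-9/2)) + (64/11)·(-9/2−11) + 17·(11−(37/22))) = ½·(-68/11 − 992/11 + 3485/22) = 1365/44, so the B-coordinate is 3/11.
[ABP] = ½·((-1)·(13−(37/22)) + (-18)·(37/22−11) + (64/11)·(11−13)) = ½·(-249/22 + 1845/11 − 128/11) = 3185/44, so the C-coordinate is 7/11.
Check: 1/11 + 3/11 + 7/11 = 1.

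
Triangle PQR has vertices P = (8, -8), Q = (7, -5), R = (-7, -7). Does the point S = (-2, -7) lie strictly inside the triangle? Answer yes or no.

Barycentric coordinates of S: (5/22, 5/44, 29/44).
The three coordinates are positive, positive, positive; a point is interior exactly when all three are positive.

yes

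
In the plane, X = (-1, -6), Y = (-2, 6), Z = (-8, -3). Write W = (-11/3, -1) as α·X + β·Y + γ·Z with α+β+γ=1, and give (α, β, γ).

Signed area of the reference triangle: [XYZ] = ½·((-1)·(6−(-3)) + (-2)·(-3−(-6)) + (-8)·(-6−6)) = ½·(-9 − 6 + 96) = 81/2.
[WYZ] = ½·((-11/3)·(6−(-3)) + (-2)·(-3−(-1)) + (-8)·(-1−6)) = ½·(-33 + 4 + 56) = 27/2, so the X-coordinate is (27/2)/(81/2) = 1/3.
[XWZ] = ½·((-1)·(-1−(-3)) + (-11/3)·(-3−(-6)) + (-8)·(-6−(-1))) = ½·(-2 − 11 + 40) = 27/2, so the Y-coordinate is 1/3.
[XYW] = ½·((-1)·(6−(-1)) + (-2)·(-1−(-6)) + (-11/3)·(-6−6)) = ½·(-7 − 10 + 44) = 27/2, so the Z-coordinate is 1/3.
Check: 1/3 + 1/3 + 1/3 = 1.

(1/3, 1/3, 1/3)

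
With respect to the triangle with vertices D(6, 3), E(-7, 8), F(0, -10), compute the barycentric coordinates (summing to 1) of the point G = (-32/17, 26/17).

(4/17, 8/17, 5/17)

Signed area of the reference triangle: [DEF] = ½·(6·(8−(-10)) + (-7)·(-10−3) + 0·(3−8)) = ½·(108 + 91 + 0) = 199/2.
[GEF] = ½·((-32/17)·(8−(-10)) + (-7)·(-10−(26/17)) + 0·(26/17−8)) = ½·(-576/17 + 1372/17 + 0) = 398/17, so the D-coordinate is (398/17)/(199/2) = 4/17.
[DGF] = ½·(6·(26/17−(-10)) + (-32/17)·(-10−3) + 0·(3−(26/17))) = ½·(1176/17 + 416/17 + 0) = 796/17, so the E-coordinate is 8/17.
[DEG] = ½·(6·(8−(26/17)) + (-7)·(26/17−3) + (-32/17)·(3−8)) = ½·(660/17 + 175/17 + 160/17) = 995/34, so the F-coordinate is 5/17.
Check: 4/17 + 8/17 + 5/17 = 1.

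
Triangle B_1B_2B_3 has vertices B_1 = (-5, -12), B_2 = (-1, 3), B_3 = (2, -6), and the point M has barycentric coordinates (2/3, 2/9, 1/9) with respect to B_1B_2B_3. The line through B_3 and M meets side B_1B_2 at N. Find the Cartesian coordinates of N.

(-4, -33/4)

Line B_3M meets B_1B_2 where the B_3-coordinate vanishes; zeroing M's B_3-weight and renormalizing leaves B_1, B_2-weights 2/3 : 2/9 → (3/4, 1/4).
So N = (3/4)·B_1 + (1/4)·B_2 = (-4, -33/4).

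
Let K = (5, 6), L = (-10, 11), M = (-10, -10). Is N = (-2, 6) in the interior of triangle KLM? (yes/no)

Barycentric coordinates of N: (8/15, 16/45, 1/9).
The three coordinates are positive, positive, positive; a point is interior exactly when all three are positive.

yes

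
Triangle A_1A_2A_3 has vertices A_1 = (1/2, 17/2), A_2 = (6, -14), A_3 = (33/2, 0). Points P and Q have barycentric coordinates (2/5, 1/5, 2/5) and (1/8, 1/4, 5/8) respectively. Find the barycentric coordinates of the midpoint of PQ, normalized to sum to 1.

(21/80, 9/40, 41/80)

Since both coordinate triples sum to 1, the midpoint's barycentrics are the componentwise average.
(2/5+1/8)/2 = 21/80; similarly 9/40 and 41/80.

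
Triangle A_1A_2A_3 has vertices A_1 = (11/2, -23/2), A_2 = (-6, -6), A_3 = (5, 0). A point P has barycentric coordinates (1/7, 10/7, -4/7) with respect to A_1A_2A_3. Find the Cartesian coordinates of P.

(-149/14, -143/14)

P = (1/7)·A_1 + (10/7)·A_2 + (-4/7)·A_3.
x-coordinate: (1/7)·(11/2) + (10/7)·(-6) + (-4/7)·5 = -149/14.
y-coordinate: (1/7)·(-23/2) + (10/7)·(-6) + (-4/7)·0 = -143/14.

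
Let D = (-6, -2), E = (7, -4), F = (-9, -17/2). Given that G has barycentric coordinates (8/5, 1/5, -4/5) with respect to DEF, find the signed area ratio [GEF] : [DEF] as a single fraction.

8/5

The signed ratio [GEF]/[DEF] equals the barycentric coordinate of G at vertex D, which is 8/5.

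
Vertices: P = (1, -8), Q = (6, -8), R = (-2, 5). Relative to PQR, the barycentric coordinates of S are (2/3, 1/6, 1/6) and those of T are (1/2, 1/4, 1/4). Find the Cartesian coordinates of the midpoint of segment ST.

Barycentric coordinates of the midpoint are the average: (7/12, 5/24, 5/24).
Converting: (7/12)·P + (5/24)·Q + (5/24)·R = (17/12, -127/24).

(17/12, -127/24)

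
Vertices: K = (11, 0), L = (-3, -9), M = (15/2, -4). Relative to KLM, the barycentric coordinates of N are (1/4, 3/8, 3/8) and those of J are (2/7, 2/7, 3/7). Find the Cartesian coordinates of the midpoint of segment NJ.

(159/32, -513/112)

Barycentric coordinates of the midpoint are the average: (15/56, 37/112, 45/112).
Converting: (15/56)·K + (37/112)·L + (45/112)·M = (159/32, -513/112).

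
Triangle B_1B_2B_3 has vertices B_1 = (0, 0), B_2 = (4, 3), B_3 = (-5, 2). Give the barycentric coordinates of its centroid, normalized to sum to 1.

(1/3, 1/3, 1/3)

The centroid is the average of the vertices, so each weight is 1/3.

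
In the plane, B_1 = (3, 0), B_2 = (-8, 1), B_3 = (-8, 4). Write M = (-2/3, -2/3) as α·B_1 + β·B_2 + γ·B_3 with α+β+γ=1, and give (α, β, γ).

Signed area of the reference triangle: [B_1B_2B_3] = ½·(3·(1−4) + (-8)·(4−0) + (-8)·(0−1)) = ½·(-9 − 32 + 8) = -33/2.
[MB_2B_3] = ½·((-2/3)·(1−4) + (-8)·(4−(-2/3)) + (-8)·(-2/3−1)) = ½·(2 − 112/3 + 40/3) = -11, so the B_1-coordinate is (-11)/(-33/2) = 2/3.
[B_1MB_3] = ½·(3·(-2/3−4) + (-2/3)·(4−0) + (-8)·(0−(-2/3))) = ½·(-14 − 8/3 − 16/3) = -11, so the B_2-coordinate is 2/3.
[B_1B_2M] = ½·(3·(1−(-2/3)) + (-8)·(-2/3−0) + (-2/3)·(0−1)) = ½·(5 + 16/3 + 2/3) = 11/2, so the B_3-coordinate is -1/3.

(2/3, 2/3, -1/3)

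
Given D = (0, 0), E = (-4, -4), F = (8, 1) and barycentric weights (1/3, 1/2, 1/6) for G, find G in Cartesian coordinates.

G = (1/3)·D + (1/2)·E + (1/6)·F.
x-coordinate: (1/3)·0 + (1/2)·(-4) + (1/6)·8 = -2/3.
y-coordinate: (1/3)·0 + (1/2)·(-4) + (1/6)·1 = -11/6.

(-2/3, -11/6)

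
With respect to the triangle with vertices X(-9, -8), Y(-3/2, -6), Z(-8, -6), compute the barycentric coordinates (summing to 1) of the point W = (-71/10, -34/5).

Signed area of the reference triangle: [XYZ] = ½·((-9)·(-6−(-6)) + (-3/2)·(-6−(-8)) + (-8)·(-8−(-6))) = ½·(0 − 3 + 16) = 13/2.
[WYZ] = ½·((-71/10)·(-6−(-6)) + (-3/2)·(-6−(-34/5)) + (-8)·(-34/5−(-6))) = ½·(0 − 6/5 + 32/5) = 13/5, so the X-coordinate is (13/5)/(13/2) = 2/5.
[XWZ] = ½·((-9)·(-34/5−(-6)) + (-71/10)·(-6−(-8)) + (-8)·(-8−(-34/5))) = ½·(36/5 − 71/5 + 48/5) = 13/10, so the Y-coordinate is 1/5.
[XYW] = ½·((-9)·(-6−(-34/5)) + (-3/2)·(-34/5−(-8)) + (-71/10)·(-8−(-6))) = ½·(-36/5 − 9/5 + 71/5) = 13/5, so the Z-coordinate is 2/5.

(2/5, 1/5, 2/5)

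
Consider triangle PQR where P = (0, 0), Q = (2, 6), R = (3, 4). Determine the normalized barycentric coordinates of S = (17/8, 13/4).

Signed area of the reference triangle: [PQR] = ½·(0·(6−4) + 2·(4−0) + 3·(0−6)) = ½·(0 + 8 − 18) = -5.
[SQR] = ½·((17/8)·(6−4) + 2·(4−(13/4)) + 3·(13/4−6)) = ½·(17/4 + 3/2 − 33/4) = -5/4, so the P-coordinate is (-5/4)/(-5) = 1/4.
[PSR] = ½·(0·(13/4−4) + (17/8)·(4−0) + 3·(0−(13/4))) = ½·(0 + 17/2 − 39/4) = -5/8, so the Q-coordinate is 1/8.
[PQS] = ½·(0·(6−(13/4)) + 2·(13/4−0) + (17/8)·(0−6)) = ½·(0 + 13/2 − 51/4) = -25/8, so the R-coordinate is 5/8.

(1/4, 1/8, 5/8)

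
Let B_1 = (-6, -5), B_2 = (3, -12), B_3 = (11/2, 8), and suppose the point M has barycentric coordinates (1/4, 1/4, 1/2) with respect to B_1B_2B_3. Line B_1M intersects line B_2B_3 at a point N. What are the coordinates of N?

(14/3, 4/3)

Line B_1M meets B_2B_3 where the B_1-coordinate vanishes; zeroing M's B_1-weight and renormalizing leaves B_2, B_3-weights 1/4 : 1/2 → (1/3, 2/3).
So N = (1/3)·B_2 + (2/3)·B_3 = (14/3, 4/3).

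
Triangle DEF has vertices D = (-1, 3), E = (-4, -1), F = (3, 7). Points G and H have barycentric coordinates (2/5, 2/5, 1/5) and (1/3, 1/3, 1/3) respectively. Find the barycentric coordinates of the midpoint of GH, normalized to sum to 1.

Since both coordinate triples sum to 1, the midpoint's barycentrics are the componentwise average.
(2/5+1/3)/2 = 11/30; similarly 11/30 and 4/15.

(11/30, 11/30, 4/15)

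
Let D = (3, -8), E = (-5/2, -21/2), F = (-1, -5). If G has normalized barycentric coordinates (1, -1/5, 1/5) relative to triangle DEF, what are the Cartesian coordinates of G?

(33/10, -69/10)

G = 1·D + (-1/5)·E + (1/5)·F.
x-coordinate: 1·3 + (-1/5)·(-5/2) + (1/5)·(-1) = 33/10.
y-coordinate: 1·(-8) + (-1/5)·(-21/2) + (1/5)·(-5) = -69/10.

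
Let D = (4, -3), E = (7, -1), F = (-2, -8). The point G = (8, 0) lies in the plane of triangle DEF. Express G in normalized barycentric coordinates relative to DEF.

Signed area of the reference triangle: [DEF] = ½·(4·(-1−(-8)) + 7·(-8−(-3)) + (-2)·(-3−(-1))) = ½·(28 − 35 + 4) = -3/2.
[GEF] = ½·(8·(-1−(-8)) + 7·(-8−0) + (-2)·(0−(-1))) = ½·(56 − 56 − 2) = -1, so the D-coordinate is (-1)/(-3/2) = 2/3.
[DGF] = ½·(4·(0−(-8)) + 8·(-8−(-3)) + (-2)·(-3−0)) = ½·(32 − 40 + 6) = -1, so the E-coordinate is 2/3.
[DEG] = ½·(4·(-1−0) + 7·(0−(-3)) + 8·(-3−(-1))) = ½·(-4 + 21 − 16) = 1/2, so the F-coordinate is -1/3.

(2/3, 2/3, -1/3)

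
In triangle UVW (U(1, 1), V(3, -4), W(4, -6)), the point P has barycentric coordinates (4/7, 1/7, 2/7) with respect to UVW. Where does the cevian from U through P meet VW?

Line UP meets VW where the U-coordinate vanishes; zeroing P's U-weight and renormalizing leaves V, W-weights 1/7 : 2/7 → (1/3, 2/3).
So Q = (1/3)·V + (2/3)·W = (11/3, -16/3).

(11/3, -16/3)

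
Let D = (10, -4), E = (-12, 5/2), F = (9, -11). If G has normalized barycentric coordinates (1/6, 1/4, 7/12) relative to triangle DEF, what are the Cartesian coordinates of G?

(47/12, -155/24)

G = (1/6)·D + (1/4)·E + (7/12)·F.
x-coordinate: (1/6)·10 + (1/4)·(-12) + (7/12)·9 = 47/12.
y-coordinate: (1/6)·(-4) + (1/4)·(5/2) + (7/12)·(-11) = -155/24.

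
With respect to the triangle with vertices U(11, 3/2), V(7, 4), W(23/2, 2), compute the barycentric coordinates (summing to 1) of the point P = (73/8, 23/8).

Signed area of the reference triangle: [UVW] = ½·(11·(4−2) + 7·(2−(3/2)) + (23/2)·(3/2−4)) = ½·(22 + 7/2 − 115/4) = -13/8.
[PVW] = ½·((73/8)·(4−2) + 7·(2−(23/8)) + (23/2)·(23/8−4)) = ½·(73/4 − 49/8 − 207/16) = -13/32, so the U-coordinate is (-13/32)/(-13/8) = 1/4.
[UPW] = ½·(11·(23/8−2) + (73/8)·(2−(3/2)) + (23/2)·(3/2−(23/8))) = ½·(77/8 + 73/16 − 253/16) = -13/16, so the V-coordinate is 1/2.
[UVP] = ½·(11·(4−(23/8)) + 7·(23/8−(3/2)) + (73/8)·(3/2−4)) = ½·(99/8 + 77/8 − 365/16) = -13/32, so the W-coordinate is 1/4.

(1/4, 1/2, 1/4)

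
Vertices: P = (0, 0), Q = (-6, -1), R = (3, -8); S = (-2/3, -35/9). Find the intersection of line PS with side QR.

Barycentric coordinates of S with respect to PQR: (2/9, 1/3, 4/9).
On side QR the P-coordinate is zero; dropping S's P-weight 2/9 and renormalizing the remaining 1/3 : 4/9 gives weights 3/7, 4/7 on Q, R.
T = (3/7)·(-6, -1) + (4/7)·(3, -8) = (-6/7, -5).

(-6/7, -5)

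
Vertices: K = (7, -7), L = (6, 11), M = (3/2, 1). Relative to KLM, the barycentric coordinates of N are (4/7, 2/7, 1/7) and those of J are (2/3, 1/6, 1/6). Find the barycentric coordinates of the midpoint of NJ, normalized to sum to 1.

Since both coordinate triples sum to 1, the midpoint's barycentrics are the componentwise average.
(4/7+2/3)/2 = 13/21; similarly 19/84 and 13/84.

(13/21, 19/84, 13/84)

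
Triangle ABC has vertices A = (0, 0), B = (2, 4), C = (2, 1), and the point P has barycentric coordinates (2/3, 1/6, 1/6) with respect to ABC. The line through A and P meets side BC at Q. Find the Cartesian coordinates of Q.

(2, 5/2)

Line AP meets BC where the A-coordinate vanishes; zeroing P's A-weight and renormalizing leaves B, C-weights 1/6 : 1/6 → (1/2, 1/2).
So Q = (1/2)·B + (1/2)·C = (2, 5/2).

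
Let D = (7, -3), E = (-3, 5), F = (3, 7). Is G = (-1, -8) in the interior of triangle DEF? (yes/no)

Barycentric coordinates of G: (41/34, 25/17, -57/34).
The three coordinates are positive, positive, negative; a point is interior exactly when all three are positive.

no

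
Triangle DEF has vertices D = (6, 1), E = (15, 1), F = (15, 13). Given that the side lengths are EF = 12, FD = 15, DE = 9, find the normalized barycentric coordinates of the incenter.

The incenter has barycentric coordinates proportional to the opposite side lengths: (12 : 15 : 9).
Normalizing by 12+15+9 = 36 gives (1/3, 5/12, 1/4).

(1/3, 5/12, 1/4)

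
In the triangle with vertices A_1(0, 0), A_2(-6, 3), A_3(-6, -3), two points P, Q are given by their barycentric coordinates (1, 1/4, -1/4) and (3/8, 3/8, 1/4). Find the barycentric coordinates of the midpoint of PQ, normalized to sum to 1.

Since both coordinate triples sum to 1, the midpoint's barycentrics are the componentwise average.
(1+3/8)/2 = 11/16; similarly 5/16 and 0.

(11/16, 5/16, 0)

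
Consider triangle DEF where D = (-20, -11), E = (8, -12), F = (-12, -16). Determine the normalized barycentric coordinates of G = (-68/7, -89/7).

Signed area of the reference triangle: [DEF] = ½·((-20)·(-12−(-16)) + 8·(-16−(-11)) + (-12)·(-11−(-12))) = ½·(-80 − 40 − 12) = -66.
[GEF] = ½·((-68/7)·(-12−(-16)) + 8·(-16−(-89/7)) + (-12)·(-89/7−(-12))) = ½·(-272/7 − 184/7 + 60/7) = -198/7, so the D-coordinate is (-198/7)/(-66) = 3/7.
[DGF] = ½·((-20)·(-89/7−(-16)) + (-68/7)·(-16−(-11)) + (-12)·(-11−(-89/7))) = ½·(-460/7 + 340/7 − 144/7) = -132/7, so the E-coordinate is 2/7.
[DEG] = ½·((-20)·(-12−(-89/7)) + 8·(-89/7−(-11)) + (-68/7)·(-11−(-12))) = ½·(-100/7 − 96/7 − 68/7) = -132/7, so the F-coordinate is 2/7.

(3/7, 2/7, 2/7)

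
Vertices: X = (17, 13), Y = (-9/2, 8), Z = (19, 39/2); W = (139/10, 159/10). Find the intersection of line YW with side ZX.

Barycentric coordinates of W with respect to XYZ: (1/5, 1/5, 3/5).
On side ZX the Y-coordinate is zero; dropping W's Y-weight 1/5 and renormalizing the remaining 3/5 : 1/5 gives weights 3/4, 1/4 on Z, X.
V = (3/4)·(19, 39/2) + (1/4)·(17, 13) = (37/2, 143/8).

(37/2, 143/8)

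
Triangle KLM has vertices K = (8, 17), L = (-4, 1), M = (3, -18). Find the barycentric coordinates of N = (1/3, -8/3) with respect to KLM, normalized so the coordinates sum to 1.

Signed area of the reference triangle: [KLM] = ½·(8·(1−(-18)) + (-4)·(-18−17) + 3·(17−1)) = ½·(152 + 140 + 48) = 170.
[NLM] = ½·((1/3)·(1−(-18)) + (-4)·(-18−(-8/3)) + 3·(-8/3−1)) = ½·(19/3 + 184/3 − 11) = 85/3, so the K-coordinate is (85/3)/170 = 1/6.
[KNM] = ½·(8·(-8/3−(-18)) + (1/3)·(-18−17) + 3·(17−(-8/3))) = ½·(368/3 − 35/3 + 59) = 85, so the L-coordinate is 1/2.
[KLN] = ½·(8·(1−(-8/3)) + (-4)·(-8/3−17) + (1/3)·(17−1)) = ½·(88/3 + 236/3 + 16/3) = 170/3, so the M-coordinate is 1/3.
Check: 1/6 + 1/2 + 1/3 = 1.

(1/6, 1/2, 1/3)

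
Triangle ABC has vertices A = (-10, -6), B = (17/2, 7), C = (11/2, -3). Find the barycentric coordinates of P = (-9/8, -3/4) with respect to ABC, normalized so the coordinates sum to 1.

Signed area of the reference triangle: [ABC] = ½·((-10)·(7−(-3)) + (17/2)·(-3−(-6)) + (11/2)·(-6−7)) = ½·(-100 + 51/2 − 143/2) = -73.
[PBC] = ½·((-9/8)·(7−(-3)) + (17/2)·(-3−(-3/4)) + (11/2)·(-3/4−7)) = ½·(-45/4 − 153/8 − 341/8) = -73/2, so the A-coordinate is (-73/2)/(-73) = 1/2.
[APC] = ½·((-10)·(-3/4−(-3)) + (-9/8)·(-3−(-6)) + (11/2)·(-6−(-3/4))) = ½·(-45/2 − 27/8 − 231/8) = -219/8, so the B-coordinate is 3/8.
[ABP] = ½·((-10)·(7−(-3/4)) + (17/2)·(-3/4−(-6)) + (-9/8)·(-6−7)) = ½·(-155/2 + 357/8 + 117/8) = -73/8, so the C-coordinate is 1/8.

(1/2, 3/8, 1/8)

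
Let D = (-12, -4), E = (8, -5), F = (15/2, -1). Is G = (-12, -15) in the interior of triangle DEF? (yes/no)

Barycentric coordinates of G: (170/159, 143/53, -440/159).
The three coordinates are positive, positive, negative; a point is interior exactly when all three are positive.

no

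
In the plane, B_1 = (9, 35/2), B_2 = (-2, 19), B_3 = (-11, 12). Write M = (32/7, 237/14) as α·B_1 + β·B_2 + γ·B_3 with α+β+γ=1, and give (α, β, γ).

(5/7, 1/7, 1/7)

Signed area of the reference triangle: [B_1B_2B_3] = ½·(9·(19−12) + (-2)·(12−(35/2)) + (-11)·(35/2−19)) = ½·(63 + 11 + 33/2) = 181/4.
[MB_2B_3] = ½·((32/7)·(19−12) + (-2)·(12−(237/14)) + (-11)·(237/14−19)) = ½·(32 + 69/7 + 319/14) = 905/28, so the B_1-coordinate is (905/28)/(181/4) = 5/7.
[B_1MB_3] = ½·(9·(237/14−12) + (32/7)·(12−(35/2)) + (-11)·(35/2−(237/14))) = ½·(621/14 − 176/7 − 44/7) = 181/28, so the B_2-coordinate is 1/7.
[B_1B_2M] = ½·(9·(19−(237/14)) + (-2)·(237/14−(35/2)) + (32/7)·(35/2−19)) = ½·(261/14 + 8/7 − 48/7) = 181/28, so the B_3-coordinate is 1/7.
Check: 5/7 + 1/7 + 1/7 = 1.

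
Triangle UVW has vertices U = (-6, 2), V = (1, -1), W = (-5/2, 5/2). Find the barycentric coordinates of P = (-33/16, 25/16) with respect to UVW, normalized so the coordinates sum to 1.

Signed area of the reference triangle: [UVW] = ½·((-6)·(-1−(5/2)) + 1·(5/2−2) + (-5/2)·(2−(-1))) = ½·(21 + 1/2 − 15/2) = 7.
[PVW] = ½·((-33/16)·(-1−(5/2)) + 1·(5/2−(25/16)) + (-5/2)·(25/16−(-1))) = ½·(231/32 + 15/16 − 205/32) = 7/8, so the U-coordinate is (7/8)/7 = 1/8.
[UPW] = ½·((-6)·(25/16−(5/2)) + (-33/16)·(5/2−2) + (-5/2)·(2−(25/16))) = ½·(45/8 − 33/32 − 35/32) = 7/4, so the V-coordinate is 1/4.
[UVP] = ½·((-6)·(-1−(25/16)) + 1·(25/16−2) + (-33/16)·(2−(-1))) = ½·(123/8 − 7/16 − 99/16) = 35/8, so the W-coordinate is 5/8.
Check: 1/8 + 1/4 + 5/8 = 1.

(1/8, 1/4, 5/8)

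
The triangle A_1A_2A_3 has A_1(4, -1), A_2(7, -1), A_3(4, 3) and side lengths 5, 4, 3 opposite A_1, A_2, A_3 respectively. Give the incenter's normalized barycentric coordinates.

(5/12, 1/3, 1/4)

The incenter has barycentric coordinates proportional to the opposite side lengths: (5 : 4 : 3).
Normalizing by 5+4+3 = 12 gives (5/12, 1/3, 1/4).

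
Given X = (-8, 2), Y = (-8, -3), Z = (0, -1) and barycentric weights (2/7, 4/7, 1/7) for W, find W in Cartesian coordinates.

W = (2/7)·X + (4/7)·Y + (1/7)·Z.
x-coordinate: (2/7)·(-8) + (4/7)·(-8) + (1/7)·0 = -48/7.
y-coordinate: (2/7)·2 + (4/7)·(-3) + (1/7)·(-1) = -9/7.

(-48/7, -9/7)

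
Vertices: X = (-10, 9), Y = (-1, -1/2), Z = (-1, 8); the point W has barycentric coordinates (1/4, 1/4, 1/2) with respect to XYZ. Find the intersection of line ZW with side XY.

(-11/2, 17/4)

Line ZW meets XY where the Z-coordinate vanishes; zeroing W's Z-weight and renormalizing leaves X, Y-weights 1/4 : 1/4 → (1/2, 1/2).
So V = (1/2)·X + (1/2)·Y = (-11/2, 17/4).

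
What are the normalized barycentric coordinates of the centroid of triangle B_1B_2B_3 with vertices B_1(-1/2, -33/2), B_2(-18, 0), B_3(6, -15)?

(1/3, 1/3, 1/3)

The centroid is the average of the vertices, so each weight is 1/3.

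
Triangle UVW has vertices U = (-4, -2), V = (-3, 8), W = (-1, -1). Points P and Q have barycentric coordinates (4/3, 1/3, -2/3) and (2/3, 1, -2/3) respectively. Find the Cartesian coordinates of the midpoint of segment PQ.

Barycentric coordinates of the midpoint are the average: (1, 2/3, -2/3).
Converting: 1·U + (2/3)·V + (-2/3)·W = (-16/3, 4).

(-16/3, 4)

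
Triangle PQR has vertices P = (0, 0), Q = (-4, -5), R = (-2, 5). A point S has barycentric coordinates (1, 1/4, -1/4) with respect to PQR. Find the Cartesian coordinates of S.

S = 1·P + (1/4)·Q + (-1/4)·R.
x-coordinate: 1·0 + (1/4)·(-4) + (-1/4)·(-2) = -1/2.
y-coordinate: 1·0 + (1/4)·(-5) + (-1/4)·5 = -5/2.

(-1/2, -5/2)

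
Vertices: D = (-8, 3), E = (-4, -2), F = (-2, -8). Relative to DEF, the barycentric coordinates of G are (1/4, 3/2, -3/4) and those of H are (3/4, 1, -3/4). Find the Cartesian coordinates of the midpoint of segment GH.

(-15/2, 5)

Barycentric coordinates of the midpoint are the average: (1/2, 5/4, -3/4).
Converting: (1/2)·D + (5/4)·E + (-3/4)·F = (-15/2, 5).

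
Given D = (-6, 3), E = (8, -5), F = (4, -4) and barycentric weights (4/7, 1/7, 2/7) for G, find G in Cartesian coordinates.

G = (4/7)·D + (1/7)·E + (2/7)·F.
x-coordinate: (4/7)·(-6) + (1/7)·8 + (2/7)·4 = -8/7.
y-coordinate: (4/7)·3 + (1/7)·(-5) + (2/7)·(-4) = -1/7.

(-8/7, -1/7)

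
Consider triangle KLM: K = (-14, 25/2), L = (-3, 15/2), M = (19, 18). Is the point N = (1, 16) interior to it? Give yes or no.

no

Barycentric coordinates of N: (290/451, -6/41, 227/451).
The three coordinates are positive, negative, positive; a point is interior exactly when all three are positive.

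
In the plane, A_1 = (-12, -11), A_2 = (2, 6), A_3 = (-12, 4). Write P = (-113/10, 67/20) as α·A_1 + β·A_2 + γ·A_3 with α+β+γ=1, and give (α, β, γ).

Signed area of the reference triangle: [A_1A_2A_3] = ½·((-12)·(6−4) + 2·(4−(-11)) + (-12)·(-11−6)) = ½·(-24 + 30 + 204) = 105.
[PA_2A_3] = ½·((-113/10)·(6−4) + 2·(4−(67/20)) + (-12)·(67/20−6)) = ½·(-113/5 + 13/10 + 159/5) = 21/4, so the A_1-coordinate is (21/4)/105 = 1/20.
[A_1PA_3] = ½·((-12)·(67/20−4) + (-113/10)·(4−(-11)) + (-12)·(-11−(67/20))) = ½·(39/5 − 339/2 + 861/5) = 21/4, so the A_2-coordinate is 1/20.
[A_1A_2P] = ½·((-12)·(6−(67/20)) + 2·(67/20−(-11)) + (-113/10)·(-11−6)) = ½·(-159/5 + 287/10 + 1921/10) = 189/2, so the A_3-coordinate is 9/10.

(1/20, 1/20, 9/10)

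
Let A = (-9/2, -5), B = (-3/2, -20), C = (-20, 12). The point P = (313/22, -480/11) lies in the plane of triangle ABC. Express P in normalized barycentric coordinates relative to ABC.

Signed area of the reference triangle: [ABC] = ½·((-9/2)·(-20−12) + (-3/2)·(12−(-5)) + (-20)·(-5−(-20))) = ½·(144 − 51/2 − 300) = -363/4.
[PBC] = ½·((313/22)·(-20−12) + (-3/2)·(12−(-480/11)) + (-20)·(-480/11−(-20))) = ½·(-5008/11 − 918/11 + 5200/11) = -33, so the A-coordinate is (-33)/(-363/4) = 4/11.
[APC] = ½·((-9/2)·(-480/11−12) + (313/22)·(12−(-5)) + (-20)·(-5−(-480/11))) = ½·(2754/11 + 5321/22 − 8500/11) = -561/4, so the B-coordinate is 17/11.
[ABP] = ½·((-9/2)·(-20−(-480/11)) + (-3/2)·(-480/11−(-5)) + (313/22)·(-5−(-20))) = ½·(-1170/11 + 1275/22 + 4695/22) = 165/2, so the C-coordinate is -10/11.
Check: 4/11 + 17/11 − 10/11 = 1.

(4/11, 17/11, -10/11)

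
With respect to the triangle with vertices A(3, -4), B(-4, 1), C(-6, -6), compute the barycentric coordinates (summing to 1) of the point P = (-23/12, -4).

Signed area of the reference triangle: [ABC] = ½·(3·(1−(-6)) + (-4)·(-6−(-4)) + (-6)·(-4−1)) = ½·(21 + 8 + 30) = 59/2.
[PBC] = ½·((-23/12)·(1−(-6)) + (-4)·(-6−(-4)) + (-6)·(-4−1)) = ½·(-161/12 + 8 + 30) = 295/24, so the A-coordinate is (295/24)/(59/2) = 5/12.
[APC] = ½·(3·(-4−(-6)) + (-23/12)·(-6−(-4)) + (-6)·(-4−(-4))) = ½·(6 + 23/6 + 0) = 59/12, so the B-coordinate is 1/6.
[ABP] = ½·(3·(1−(-4)) + (-4)·(-4−(-4)) + (-23/12)·(-4−1)) = ½·(15 + 0 + 115/12) = 295/24, so the C-coordinate is 5/12.

(5/12, 1/6, 5/12)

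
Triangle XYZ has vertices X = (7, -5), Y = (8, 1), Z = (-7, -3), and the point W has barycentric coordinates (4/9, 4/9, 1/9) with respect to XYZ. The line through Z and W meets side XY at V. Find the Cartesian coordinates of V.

(15/2, -2)

Line ZW meets XY where the Z-coordinate vanishes; zeroing W's Z-weight and renormalizing leaves X, Y-weights 4/9 : 4/9 → (1/2, 1/2).
So V = (1/2)·X + (1/2)·Y = (15/2, -2).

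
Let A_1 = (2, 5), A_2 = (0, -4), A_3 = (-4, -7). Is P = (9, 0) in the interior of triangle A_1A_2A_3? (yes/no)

Barycentric coordinates of P: (-11/30, 19/5, -73/30).
The three coordinates are negative, positive, negative; a point is interior exactly when all three are positive.

no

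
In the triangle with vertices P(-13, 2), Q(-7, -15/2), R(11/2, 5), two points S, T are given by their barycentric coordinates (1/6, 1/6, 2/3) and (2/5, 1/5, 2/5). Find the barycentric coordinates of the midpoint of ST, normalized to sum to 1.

(17/60, 11/60, 8/15)

Since both coordinate triples sum to 1, the midpoint's barycentrics are the componentwise average.
(1/6+2/5)/2 = 17/60; similarly 11/60 and 8/15.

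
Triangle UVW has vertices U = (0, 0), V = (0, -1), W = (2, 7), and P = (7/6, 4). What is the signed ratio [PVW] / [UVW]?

1/3

[UVW] = ½·(0·(-1−7) + 0·(7−0) + 2·(0−(-1))) = ½·(0 + 0 + 2) = 1.
[PVW] = ½·((7/6)·(-1−7) + 0·(7−4) + 2·(4−(-1))) = ½·(-28/3 + 0 + 10) = 1/3, so the ratio is (1/3)/1 = 1/3.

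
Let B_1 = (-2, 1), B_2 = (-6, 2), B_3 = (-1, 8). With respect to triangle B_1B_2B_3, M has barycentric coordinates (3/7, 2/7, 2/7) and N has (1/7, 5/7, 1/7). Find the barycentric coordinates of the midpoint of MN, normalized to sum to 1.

Since both coordinate triples sum to 1, the midpoint's barycentrics are the componentwise average.
(3/7+1/7)/2 = 2/7; similarly 1/2 and 3/14.

(2/7, 1/2, 3/14)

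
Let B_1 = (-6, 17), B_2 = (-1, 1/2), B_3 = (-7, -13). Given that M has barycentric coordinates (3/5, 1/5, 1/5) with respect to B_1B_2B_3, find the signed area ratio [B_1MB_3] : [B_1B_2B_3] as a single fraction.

The signed ratio [B_1MB_3]/[B_1B_2B_3] equals the barycentric coordinate of M at vertex B_2, which is 1/5.

1/5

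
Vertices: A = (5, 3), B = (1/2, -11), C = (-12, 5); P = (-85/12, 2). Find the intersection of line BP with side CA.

(-43/5, 23/5)

Barycentric coordinates of P with respect to ABC: (1/6, 1/6, 2/3).
On side CA the B-coordinate is zero; dropping P's B-weight 1/6 and renormalizing the remaining 2/3 : 1/6 gives weights 4/5, 1/5 on C, A.
Q = (4/5)·(-12, 5) + (1/5)·(5, 3) = (-43/5, 23/5).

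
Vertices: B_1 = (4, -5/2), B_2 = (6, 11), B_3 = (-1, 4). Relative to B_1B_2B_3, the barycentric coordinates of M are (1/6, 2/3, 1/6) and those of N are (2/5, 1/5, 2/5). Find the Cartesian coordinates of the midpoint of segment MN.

(69/20, 623/120)

Barycentric coordinates of the midpoint are the average: (17/60, 13/30, 17/60).
Converting: (17/60)·B_1 + (13/30)·B_2 + (17/60)·B_3 = (69/20, 623/120).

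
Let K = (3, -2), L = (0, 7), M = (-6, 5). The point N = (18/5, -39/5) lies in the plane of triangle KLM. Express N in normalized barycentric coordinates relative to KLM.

Signed area of the reference triangle: [KLM] = ½·(3·(7−5) + 0·(5−(-2)) + (-6)·(-2−7)) = ½·(6 + 0 + 54) = 30.
[NLM] = ½·((18/5)·(7−5) + 0·(5−(-39/5)) + (-6)·(-39/5−7)) = ½·(36/5 + 0 + 444/5) = 48, so the K-coordinate is 48/30 = 8/5.
[KNM] = ½·(3·(-39/5−5) + (18/5)·(5−(-2)) + (-6)·(-2−(-39/5))) = ½·(-192/5 + 126/5 − 174/5) = -24, so the L-coordinate is -4/5.
[KLN] = ½·(3·(7−(-39/5)) + 0·(-39/5−(-2)) + (18/5)·(-2−7)) = ½·(222/5 + 0 − 162/5) = 6, so the M-coordinate is 1/5.
Check: 8/5 − 4/5 + 1/5 = 1.

(8/5, -4/5, 1/5)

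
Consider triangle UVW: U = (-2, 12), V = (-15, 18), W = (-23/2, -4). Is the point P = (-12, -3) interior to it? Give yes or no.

no

Barycentric coordinates of P: (-3/106, 7/106, 51/53).
The three coordinates are negative, positive, positive; a point is interior exactly when all three are positive.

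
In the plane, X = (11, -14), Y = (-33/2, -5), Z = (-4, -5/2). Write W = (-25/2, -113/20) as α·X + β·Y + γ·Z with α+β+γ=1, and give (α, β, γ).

(1/10, 4/5, 1/10)

Signed area of the reference triangle: [XYZ] = ½·(11·(-5−(-5/2)) + (-33/2)·(-5/2−(-14)) + (-4)·(-14−(-5))) = ½·(-55/2 − 759/4 + 36) = -725/8.
[WYZ] = ½·((-25/2)·(-5−(-5/2)) + (-33/2)·(-5/2−(-113/20)) + (-4)·(-113/20−(-5))) = ½·(125/4 − 2079/40 + 13/5) = -145/16, so the X-coordinate is (-145/16)/(-725/8) = 1/10.
[XWZ] = ½·(11·(-113/20−(-5/2)) + (-25/2)·(-5/2−(-14)) + (-4)·(-14−(-113/20))) = ½·(-693/20 − 575/4 + 167/5) = -145/2, so the Y-coordinate is 4/5.
[XYW] = ½·(11·(-5−(-113/20)) + (-33/2)·(-113/20−(-14)) + (-25/2)·(-14−(-5))) = ½·(143/20 − 5511/40 + 225/2) = -145/16, so the Z-coordinate is 1/10.
Check: 1/10 + 4/5 + 1/10 = 1.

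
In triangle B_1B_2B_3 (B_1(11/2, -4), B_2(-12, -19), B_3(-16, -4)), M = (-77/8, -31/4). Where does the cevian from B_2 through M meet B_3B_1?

(-53/6, -4)

Barycentric coordinates of M with respect to B_1B_2B_3: (1/4, 1/4, 1/2).
On side B_3B_1 the B_2-coordinate is zero; dropping M's B_2-weight 1/4 and renormalizing the remaining 1/2 : 1/4 gives weights 2/3, 1/3 on B_3, B_1.
N = (2/3)·(-16, -4) + (1/3)·(11/2, -4) = (-53/6, -4).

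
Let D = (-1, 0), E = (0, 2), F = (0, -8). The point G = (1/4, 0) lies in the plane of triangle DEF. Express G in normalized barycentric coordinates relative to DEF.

(-1/4, 1, 1/4)

Signed area of the reference triangle: [DEF] = ½·((-1)·(2−(-8)) + 0·(-8−0) + 0·(0−2)) = ½·(-10 + 0 + 0) = -5.
[GEF] = ½·((1/4)·(2−(-8)) + 0·(-8−0) + 0·(0−2)) = ½·(5/2 + 0 + 0) = 5/4, so the D-coordinate is (5/4)/(-5) = -1/4.
[DGF] = ½·((-1)·(0−(-8)) + (1/4)·(-8−0) + 0·(0−0)) = ½·(-8 − 2 + 0) = -5, so the E-coordinate is 1.
[DEG] = ½·((-1)·(2−0) + 0·(0−0) + (1/4)·(0−2)) = ½·(-2 + 0 − 1/2) = -5/4, so the F-coordinate is 1/4.
Check: -1/4 + 1 + 1/4 = 1.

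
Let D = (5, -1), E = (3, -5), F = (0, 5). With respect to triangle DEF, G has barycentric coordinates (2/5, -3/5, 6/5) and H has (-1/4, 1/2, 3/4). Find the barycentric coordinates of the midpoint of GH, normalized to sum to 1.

Since both coordinate triples sum to 1, the midpoint's barycentrics are the componentwise average.
(2/5+-1/4)/2 = 3/40; similarly -1/20 and 39/40.

(3/40, -1/20, 39/40)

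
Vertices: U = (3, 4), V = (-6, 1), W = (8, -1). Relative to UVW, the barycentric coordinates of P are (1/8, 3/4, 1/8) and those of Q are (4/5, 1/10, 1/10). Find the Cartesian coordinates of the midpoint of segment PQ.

(-21/80, 173/80)

Barycentric coordinates of the midpoint are the average: (37/80, 17/40, 9/80).
Converting: (37/80)·U + (17/40)·V + (9/80)·W = (-21/80, 173/80).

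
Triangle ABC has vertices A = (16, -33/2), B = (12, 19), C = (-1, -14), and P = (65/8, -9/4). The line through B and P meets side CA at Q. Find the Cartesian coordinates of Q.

Barycentric coordinates of P with respect to ABC: (1/4, 3/8, 3/8).
On side CA the B-coordinate is zero; dropping P's B-weight 3/8 and renormalizing the remaining 3/8 : 1/4 gives weights 3/5, 2/5 on C, A.
Q = (3/5)·(-1, -14) + (2/5)·(16, -33/2) = (29/5, -15).

(29/5, -15)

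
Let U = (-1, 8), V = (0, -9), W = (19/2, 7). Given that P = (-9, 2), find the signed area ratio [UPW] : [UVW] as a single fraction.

[UVW] = ½·((-1)·(-9−7) + 0·(7−8) + (19/2)·(8−(-9))) = ½·(16 + 0 + 323/2) = 355/4.
[UPW] = ½·((-1)·(2−7) + (-9)·(7−8) + (19/2)·(8−2)) = ½·(5 + 9 + 57) = 71/2, so the ratio is (71/2)/(355/4) = 2/5.

2/5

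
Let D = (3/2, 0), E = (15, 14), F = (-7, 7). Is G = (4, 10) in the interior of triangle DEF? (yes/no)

Barycentric coordinates of G: (22/427, 205/427, 200/427).
The three coordinates are positive, positive, positive; a point is interior exactly when all three are positive.

yes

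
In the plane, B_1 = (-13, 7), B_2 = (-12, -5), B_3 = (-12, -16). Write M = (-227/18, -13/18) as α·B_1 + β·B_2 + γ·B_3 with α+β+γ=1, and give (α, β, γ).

Signed area of the reference triangle: [B_1B_2B_3] = ½·((-13)·(-5−(-16)) + (-12)·(-16−7) + (-12)·(7−(-5))) = ½·(-143 + 276 − 144) = -11/2.
[MB_2B_3] = ½·((-227/18)·(-5−(-16)) + (-12)·(-16−(-13/18)) + (-12)·(-13/18−(-5))) = ½·(-2497/18 + 550/3 − 154/3) = -121/36, so the B_1-coordinate is (-121/36)/(-11/2) = 11/18.
[B_1MB_3] = ½·((-13)·(-13/18−(-16)) + (-227/18)·(-16−7) + (-12)·(7−(-13/18))) = ½·(-3575/18 + 5221/18 − 278/3) = -11/18, so the B_2-coordinate is 1/9.
[B_1B_2M] = ½·((-13)·(-5−(-13/18)) + (-12)·(-13/18−7) + (-227/18)·(7−(-5))) = ½·(1001/18 + 278/3 − 454/3) = -55/36, so the B_3-coordinate is 5/18.

(11/18, 1/9, 5/18)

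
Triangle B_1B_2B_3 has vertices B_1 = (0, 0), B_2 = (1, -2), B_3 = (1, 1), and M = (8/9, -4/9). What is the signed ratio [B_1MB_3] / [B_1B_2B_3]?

[B_1B_2B_3] = ½·(0·(-2−1) + 1·(1−0) + 1·(0−(-2))) = ½·(0 + 1 + 2) = 3/2.
[B_1MB_3] = ½·(0·(-4/9−1) + (8/9)·(1−0) + 1·(0−(-4/9))) = ½·(0 + 8/9 + 4/9) = 2/3, so the ratio is (2/3)/(3/2) = 4/9.

4/9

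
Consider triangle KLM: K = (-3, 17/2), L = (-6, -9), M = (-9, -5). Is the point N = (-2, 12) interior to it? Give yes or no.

Barycentric coordinates of N: (158/129, -5/43, -14/129).
The three coordinates are positive, negative, negative; a point is interior exactly when all three are positive.

no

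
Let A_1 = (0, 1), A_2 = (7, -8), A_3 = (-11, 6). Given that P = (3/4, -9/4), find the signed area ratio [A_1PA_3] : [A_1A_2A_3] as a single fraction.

[A_1A_2A_3] = ½·(0·(-8−6) + 7·(6−1) + (-11)·(1−(-8))) = ½·(0 + 35 − 99) = -32.
[A_1PA_3] = ½·(0·(-9/4−6) + (3/4)·(6−1) + (-11)·(1−(-9/4))) = ½·(0 + 15/4 − 143/4) = -16, so the ratio is (-16)/(-32) = 1/2.

1/2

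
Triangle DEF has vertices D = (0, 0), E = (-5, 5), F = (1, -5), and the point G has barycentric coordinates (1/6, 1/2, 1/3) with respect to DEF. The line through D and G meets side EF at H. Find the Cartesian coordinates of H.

Line DG meets EF where the D-coordinate vanishes; zeroing G's D-weight and renormalizing leaves E, F-weights 1/2 : 1/3 → (3/5, 2/5).
So H = (3/5)·E + (2/5)·F = (-13/5, 1).

(-13/5, 1)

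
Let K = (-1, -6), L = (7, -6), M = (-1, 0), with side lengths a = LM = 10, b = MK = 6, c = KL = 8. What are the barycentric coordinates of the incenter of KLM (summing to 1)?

(5/12, 1/4, 1/3)

The incenter has barycentric coordinates proportional to the opposite side lengths: (10 : 6 : 8).
Normalizing by 10+6+8 = 24 gives (5/12, 1/4, 1/3).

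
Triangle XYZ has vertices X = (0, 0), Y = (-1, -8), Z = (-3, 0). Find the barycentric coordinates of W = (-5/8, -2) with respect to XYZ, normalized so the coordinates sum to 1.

(5/8, 1/4, 1/8)

Signed area of the reference triangle: [XYZ] = ½·(0·(-8−0) + (-1)·(0−0) + (-3)·(0−(-8))) = ½·(0 + 0 − 24) = -12.
[WYZ] = ½·((-5/8)·(-8−0) + (-1)·(0−(-2)) + (-3)·(-2−(-8))) = ½·(5 − 2 − 18) = -15/2, so the X-coordinate is (-15/2)/(-12) = 5/8.
[XWZ] = ½·(0·(-2−0) + (-5/8)·(0−0) + (-3)·(0−(-2))) = ½·(0 + 0 − 6) = -3, so the Y-coordinate is 1/4.
[XYW] = ½·(0·(-8−(-2)) + (-1)·(-2−0) + (-5/8)·(0−(-8))) = ½·(0 + 2 − 5) = -3/2, so the Z-coordinate is 1/8.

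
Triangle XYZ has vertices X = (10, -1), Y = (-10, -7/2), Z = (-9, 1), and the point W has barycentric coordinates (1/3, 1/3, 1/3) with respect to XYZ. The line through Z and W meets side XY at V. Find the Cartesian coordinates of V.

Line ZW meets XY where the Z-coordinate vanishes; zeroing W's Z-weight and renormalizing leaves X, Y-weights 1/3 : 1/3 → (1/2, 1/2).
So V = (1/2)·X + (1/2)·Y = (0, -9/4).

(0, -9/4)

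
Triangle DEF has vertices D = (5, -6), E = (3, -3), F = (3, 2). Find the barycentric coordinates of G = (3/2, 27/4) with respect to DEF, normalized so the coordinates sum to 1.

Signed area of the reference triangle: [DEF] = ½·(5·(-3−2) + 3·(2−(-6)) + 3·(-6−(-3))) = ½·(-25 + 24 − 9) = -5.
[GEF] = ½·((3/2)·(-3−2) + 3·(2−(27/4)) + 3·(27/4−(-3))) = ½·(-15/2 − 57/4 + 117/4) = 15/4, so the D-coordinate is (15/4)/(-5) = -3/4.
[DGF] = ½·(5·(27/4−2) + (3/2)·(2−(-6)) + 3·(-6−(27/4))) = ½·(95/4 + 12 − 153/4) = -5/4, so the E-coordinate is 1/4.
[DEG] = ½·(5·(-3−(27/4)) + 3·(27/4−(-6)) + (3/2)·(-6−(-3))) = ½·(-195/4 + 153/4 − 9/2) = -15/2, so the F-coordinate is 3/2.
Check: -3/4 + 1/4 + 3/2 = 1.

(-3/4, 1/4, 3/2)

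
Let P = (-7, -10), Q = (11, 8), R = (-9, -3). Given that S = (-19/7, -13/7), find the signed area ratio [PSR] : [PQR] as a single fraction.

2/7

[PQR] = ½·((-7)·(8−(-3)) + 11·(-3−(-10)) + (-9)·(-10−8)) = ½·(-77 + 77 + 162) = 81.
[PSR] = ½·((-7)·(-13/7−(-3)) + (-19/7)·(-3−(-10)) + (-9)·(-10−(-13/7))) = ½·(-8 − 19 + 513/7) = 162/7, so the ratio is (162/7)/81 = 2/7.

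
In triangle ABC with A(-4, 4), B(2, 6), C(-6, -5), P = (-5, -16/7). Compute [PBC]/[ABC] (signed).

3/14

[ABC] = ½·((-4)·(6−(-5)) + 2·(-5−4) + (-6)·(4−6)) = ½·(-44 − 18 + 12) = -25.
[PBC] = ½·((-5)·(6−(-5)) + 2·(-5−(-16/7)) + (-6)·(-16/7−6)) = ½·(-55 − 38/7 + 348/7) = -75/14, so the ratio is (-75/14)/(-25) = 3/14.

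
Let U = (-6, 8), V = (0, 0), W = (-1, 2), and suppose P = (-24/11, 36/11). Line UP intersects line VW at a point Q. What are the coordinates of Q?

Barycentric coordinates of P with respect to UVW: (3/11, 2/11, 6/11).
On side VW the U-coordinate is zero; dropping P's U-weight 3/11 and renormalizing the remaining 2/11 : 6/11 gives weights 1/4, 3/4 on V, W.
Q = (1/4)·(0, 0) + (3/4)·(-1, 2) = (-3/4, 3/2).

(-3/4, 3/2)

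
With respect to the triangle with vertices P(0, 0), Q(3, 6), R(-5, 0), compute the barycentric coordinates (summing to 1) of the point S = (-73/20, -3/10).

Signed area of the reference triangle: [PQR] = ½·(0·(6−0) + 3·(0−0) + (-5)·(0−6)) = ½·(0 + 0 + 30) = 15.
[SQR] = ½·((-73/20)·(6−0) + 3·(0−(-3/10)) + (-5)·(-3/10−6)) = ½·(-219/10 + 9/10 + 63/2) = 21/4, so the P-coordinate is (21/4)/15 = 7/20.
[PSR] = ½·(0·(-3/10−0) + (-73/20)·(0−0) + (-5)·(0−(-3/10))) = ½·(0 + 0 − 3/2) = -3/4, so the Q-coordinate is -1/20.
[PQS] = ½·(0·(6−(-3/10)) + 3·(-3/10−0) + (-73/20)·(0−6)) = ½·(0 − 9/10 + 219/10) = 21/2, so the R-coordinate is 7/10.
Check: 7/20 − 1/20 + 7/10 = 1.

(7/20, -1/20, 7/10)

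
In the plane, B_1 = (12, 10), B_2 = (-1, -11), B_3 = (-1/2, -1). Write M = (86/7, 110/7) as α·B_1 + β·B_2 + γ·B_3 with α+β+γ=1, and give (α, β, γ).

Signed area of the reference triangle: [B_1B_2B_3] = ½·(12·(-11−(-1)) + (-1)·(-1−10) + (-1/2)·(10−(-11))) = ½·(-120 + 11 − 21/2) = -239/4.
[MB_2B_3] = ½·((86/7)·(-11−(-1)) + (-1)·(-1−(110/7)) + (-1/2)·(110/7−(-11))) = ½·(-860/7 + 117/7 − 187/14) = -239/4, so the B_1-coordinate is (-239/4)/(-239/4) = 1.
[B_1MB_3] = ½·(12·(110/7−(-1)) + (86/7)·(-1−10) + (-1/2)·(10−(110/7))) = ½·(1404/7 − 946/7 + 20/7) = 239/7, so the B_2-coordinate is -4/7.
[B_1B_2M] = ½·(12·(-11−(110/7)) + (-1)·(110/7−10) + (86/7)·(10−(-11))) = ½·(-2244/7 − 40/7 + 258) = -239/7, so the B_3-coordinate is 4/7.
Check: 1 − 4/7 + 4/7 = 1.

(1, -4/7, 4/7)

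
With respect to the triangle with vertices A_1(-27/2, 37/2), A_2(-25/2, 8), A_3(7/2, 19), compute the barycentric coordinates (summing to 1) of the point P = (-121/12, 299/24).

Signed area of the reference triangle: [A_1A_2A_3] = ½·((-27/2)·(8−19) + (-25/2)·(19−(37/2)) + (7/2)·(37/2−8)) = ½·(297/2 − 25/4 + 147/4) = 179/2.
[PA_2A_3] = ½·((-121/12)·(8−19) + (-25/2)·(19−(299/24)) + (7/2)·(299/24−8)) = ½·(1331/12 − 3925/48 + 749/48) = 179/8, so the A_1-coordinate is (179/8)/(179/2) = 1/4.
[A_1PA_3] = ½·((-27/2)·(299/24−19) + (-121/12)·(19−(37/2)) + (7/2)·(37/2−(299/24))) = ½·(1413/16 − 121/24 + 1015/48) = 1253/24, so the A_2-coordinate is 7/12.
[A_1A_2P] = ½·((-27/2)·(8−(299/24)) + (-25/2)·(299/24−(37/2)) + (-121/12)·(37/2−8)) = ½·(963/16 + 3625/48 − 847/8) = 179/12, so the A_3-coordinate is 1/6.
Check: 1/4 + 7/12 + 1/6 = 1.

(1/4, 7/12, 1/6)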